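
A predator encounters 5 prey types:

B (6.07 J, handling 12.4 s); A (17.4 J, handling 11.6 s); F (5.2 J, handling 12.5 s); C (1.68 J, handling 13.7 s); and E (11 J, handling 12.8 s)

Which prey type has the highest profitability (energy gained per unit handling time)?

A

In descending order of E/h:
A: 17.4/11.6 = 1.5 J/s
E: 11/12.8 = 0.859 J/s
B: 6.07/12.4 = 0.49 J/s
F: 5.2/12.5 = 0.416 J/s
C: 1.68/13.7 = 0.123 J/s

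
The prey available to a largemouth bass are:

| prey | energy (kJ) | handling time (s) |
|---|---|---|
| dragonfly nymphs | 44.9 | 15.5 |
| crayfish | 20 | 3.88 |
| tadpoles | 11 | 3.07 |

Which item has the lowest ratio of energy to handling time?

dragonfly nymphs

In descending order of E/h:
crayfish: 20/3.88 = 5.15 kJ/s
tadpoles: 11/3.07 = 3.58 kJ/s
dragonfly nymphs: 44.9/15.5 = 2.9 kJ/s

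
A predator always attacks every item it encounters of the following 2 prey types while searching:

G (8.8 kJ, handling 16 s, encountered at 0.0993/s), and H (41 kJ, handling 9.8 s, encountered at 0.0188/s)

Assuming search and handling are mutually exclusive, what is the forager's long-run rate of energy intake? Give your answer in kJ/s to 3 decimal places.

0.593 kJ/s

R = Σλ_iE_i / (1 + Σλ_ih_i)
Numerator: 0.0993×8.8 + 0.0188×41 = 1.645
Denominator: 1 + 0.0993×16 + 0.0188×9.8 = 2.773
R = 1.645/2.773 = 0.5931 kJ/s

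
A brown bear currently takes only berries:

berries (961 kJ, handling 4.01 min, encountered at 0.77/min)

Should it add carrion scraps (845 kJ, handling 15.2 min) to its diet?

No

On berries alone, R = ΣλE/(1+Σλh) = 740/4.088 = 181 kJ/min.
Profitability of carrion scraps: 845/15.2 = 55.59 kJ/min.
55.59 < 181, so adding carrion scraps would lower the average — exclude it.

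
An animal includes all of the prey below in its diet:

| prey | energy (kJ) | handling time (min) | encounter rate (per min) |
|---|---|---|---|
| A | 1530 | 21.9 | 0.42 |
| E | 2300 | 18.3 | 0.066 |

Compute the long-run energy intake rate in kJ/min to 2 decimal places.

R = (0.42×1530 + 0.066×2300) / (1 + 0.42×21.9 + 0.066×18.3) = 794.4/11.41 = 69.65 kJ/min.

69.65 kJ/min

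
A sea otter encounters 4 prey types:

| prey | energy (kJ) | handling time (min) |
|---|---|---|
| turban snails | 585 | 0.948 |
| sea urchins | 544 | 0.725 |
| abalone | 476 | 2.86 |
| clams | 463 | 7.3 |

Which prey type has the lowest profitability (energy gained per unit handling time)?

clams

In descending order of E/h:
sea urchins: 544/0.725 = 750 kJ/min
turban snails: 585/0.948 = 617 kJ/min
abalone: 476/2.86 = 166 kJ/min
clams: 463/7.3 = 63.4 kJ/min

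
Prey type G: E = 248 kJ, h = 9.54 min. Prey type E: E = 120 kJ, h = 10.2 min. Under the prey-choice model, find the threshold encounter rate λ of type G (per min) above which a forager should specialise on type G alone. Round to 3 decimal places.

0.087 per min

At the threshold, the rate on type G alone equals the profitability of type E: λ·248/(1 + λ·9.54) = 120/10.2 = 11.76.
Rearranging, λ(248 − 11.76×9.54) = 11.76, so λ = 11.76/135.8 = 0.08666 per min.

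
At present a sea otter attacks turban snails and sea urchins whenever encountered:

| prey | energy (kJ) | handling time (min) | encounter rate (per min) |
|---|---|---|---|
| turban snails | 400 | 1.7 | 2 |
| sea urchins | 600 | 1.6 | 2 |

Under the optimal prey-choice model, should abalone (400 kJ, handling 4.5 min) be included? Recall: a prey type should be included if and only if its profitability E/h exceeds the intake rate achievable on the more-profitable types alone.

Current rate: (2×400 + 2×600)/(1 + 2×1.7 + 2×1.6) = 263.2 kJ/min.
Profitability of abalone: 400/4.5 = 88.89 kJ/min.
88.89 < 263.2, so adding abalone would lower the average — exclude it.

No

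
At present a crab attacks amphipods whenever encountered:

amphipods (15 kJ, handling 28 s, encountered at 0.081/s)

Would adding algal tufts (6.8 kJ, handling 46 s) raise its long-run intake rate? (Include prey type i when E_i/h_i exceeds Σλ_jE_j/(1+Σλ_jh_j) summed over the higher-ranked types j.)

No

Current rate: (0.081×15)/(1 + 0.081×28) = 0.3718 kJ/s.
algal tufts: E/h = 6.8/46 = 0.1478 kJ/s.
Since 0.1478 < R, time spent handling algal tufts is better spent searching.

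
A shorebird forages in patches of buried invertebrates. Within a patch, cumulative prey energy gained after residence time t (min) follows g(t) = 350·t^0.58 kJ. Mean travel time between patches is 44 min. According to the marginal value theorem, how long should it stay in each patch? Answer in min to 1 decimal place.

60.8 min

Optimal t* satisfies g'(t*) = g(t*)/(T + t*).
g'(t) = 0.58·350·t^-0.42. Setting 0.58·350·t^-0.42 = 350·t^0.58/(44+t) gives 0.58(44+t) = t, so 0.42·t = 0.58×44.
t* = 0.58×44/0.42 = 60.76 min.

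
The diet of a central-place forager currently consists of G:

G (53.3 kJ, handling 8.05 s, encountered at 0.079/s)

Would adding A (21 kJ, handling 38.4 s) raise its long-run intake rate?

On G alone, R = ΣλE/(1+Σλh) = 4.211/1.636 = 2.574 kJ/s.
A: E/h = 21/38.4 = 0.5469 kJ/s.
Since 0.5469 < R, time spent handling A is better spent searching.

No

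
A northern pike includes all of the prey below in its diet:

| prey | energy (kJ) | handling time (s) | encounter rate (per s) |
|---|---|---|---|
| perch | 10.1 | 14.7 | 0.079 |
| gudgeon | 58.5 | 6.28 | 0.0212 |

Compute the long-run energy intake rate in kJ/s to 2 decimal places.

Energy encountered per unit search time: 0.079×10.1 + 0.0212×58.5 = 2.038 kJ/s.
Handling time per unit search time: 0.079×14.7 + 0.0212×6.28 = 1.294.
Rate = 2.038/(1 + 1.294) = 0.8883 kJ/s.

0.89 kJ/s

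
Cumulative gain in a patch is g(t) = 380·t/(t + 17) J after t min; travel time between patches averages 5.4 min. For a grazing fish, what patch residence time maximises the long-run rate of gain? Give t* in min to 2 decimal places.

Maximise g(t)/(T+t): set derivative to zero → g'(t)(T+t) = g(t).
g'(t) = 380·17/(t + 17)². Setting 380·17/(t+17)² = 380t/[(t+17)(5.4+t)] gives 17(5.4+t) = t(t+17), so t² = 17×5.4 = 91.8.
t* = √91.8 = 9.581 min.

9.58 min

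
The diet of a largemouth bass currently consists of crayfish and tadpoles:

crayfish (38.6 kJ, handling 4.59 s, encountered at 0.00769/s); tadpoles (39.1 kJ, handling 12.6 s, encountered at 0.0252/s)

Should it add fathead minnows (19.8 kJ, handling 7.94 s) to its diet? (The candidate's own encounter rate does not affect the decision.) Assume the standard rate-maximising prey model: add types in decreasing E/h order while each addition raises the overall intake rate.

Intake rate on the current diet: R = (0.00769×38.6 + 0.0252×39.1) / (1 + 0.00769×4.59 + 0.0252×12.6) = 1.282/1.353 = 0.9478 kJ/s.
Profitability of fathead minnows: 19.8/7.94 = 2.494 kJ/s.
Since 2.494 > R, including fathead minnows increases the long-run rate.

Yes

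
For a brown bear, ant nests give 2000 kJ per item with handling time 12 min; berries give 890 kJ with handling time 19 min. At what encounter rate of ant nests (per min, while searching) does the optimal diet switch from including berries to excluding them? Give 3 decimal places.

Drop berries once their profitability E₂/h₂ falls below the rate achievable on ant nests alone: E₂/h₂ = λE₁/(1 + λh₁).
Solve for λ: λE₁h₂ = E₂(1 + λh₁) → λ(E₁h₂ − E₂h₁) = E₂ → λ = E₂/(E₁h₂ − E₂h₁).
λ = 890/(2000×19 − 890×12) = 890/2.732e+04 = 0.03258 per min.

0.033 per min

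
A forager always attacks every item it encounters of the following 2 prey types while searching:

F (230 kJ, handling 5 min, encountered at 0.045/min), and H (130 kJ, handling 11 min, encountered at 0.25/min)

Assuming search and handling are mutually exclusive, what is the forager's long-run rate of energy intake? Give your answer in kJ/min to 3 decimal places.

10.780 kJ/min

Energy encountered per unit search time: 0.045×230 + 0.25×130 = 42.85 kJ/min.
Handling time per unit search time: 0.045×5 + 0.25×11 = 2.975.
Rate = 42.85/(1 + 2.975) = 10.78 kJ/min.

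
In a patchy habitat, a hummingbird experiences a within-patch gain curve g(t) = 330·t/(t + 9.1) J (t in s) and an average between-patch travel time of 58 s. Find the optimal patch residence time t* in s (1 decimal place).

23.0 s

Optimal t* satisfies g'(t*) = g(t*)/(T + t*).
g'(t) = 330·9.1/(t + 9.1)². Setting 330·9.1/(t+9.1)² = 330t/[(t+9.1)(58+t)] gives 9.1(58+t) = t(t+9.1), so t² = 9.1×58 = 527.8.
t* = √527.8 = 22.97 s.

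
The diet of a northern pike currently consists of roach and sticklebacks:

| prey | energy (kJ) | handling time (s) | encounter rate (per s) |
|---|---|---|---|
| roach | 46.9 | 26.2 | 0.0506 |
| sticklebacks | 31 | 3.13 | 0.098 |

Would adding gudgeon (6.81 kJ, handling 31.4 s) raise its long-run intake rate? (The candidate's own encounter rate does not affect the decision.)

Current rate: (0.0506×46.9 + 0.098×31)/(1 + 0.0506×26.2 + 0.098×3.13) = 2.056 kJ/s.
gudgeon: E/h = 6.81/31.4 = 0.2169 kJ/s.
Since 0.2169 < R, time spent handling gudgeon is better spent searching.

No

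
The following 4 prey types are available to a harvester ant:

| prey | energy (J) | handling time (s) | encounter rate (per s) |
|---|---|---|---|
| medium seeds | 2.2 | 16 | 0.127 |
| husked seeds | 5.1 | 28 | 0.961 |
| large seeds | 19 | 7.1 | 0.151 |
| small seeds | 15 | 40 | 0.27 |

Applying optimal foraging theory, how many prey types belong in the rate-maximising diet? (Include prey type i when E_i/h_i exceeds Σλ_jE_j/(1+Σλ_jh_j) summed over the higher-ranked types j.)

1

E/h in descending order: large seeds 2.68, small seeds 0.375, husked seeds 0.182, medium seeds 0.138 J/s. The optimal diet is the largest prefix of this list for which every included type satisfies E_i/h_i > R on the types above it.
Rate on top 1: 1.385. small seeds: 0.375 < 1.385 → exclude; stop.
Optimal diet: large seeds — 1 of 4 types.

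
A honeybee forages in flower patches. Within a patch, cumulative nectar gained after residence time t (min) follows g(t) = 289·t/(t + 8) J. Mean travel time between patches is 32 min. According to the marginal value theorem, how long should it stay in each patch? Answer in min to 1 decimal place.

16.0 min

By the marginal value theorem, leave when the instantaneous gain rate g'(t) equals the habitat-wide average g(t)/(T + t).
g'(t) = 289·8/(t + 8)². Setting 289·8/(t+8)² = 289t/[(t+8)(32+t)] gives 8(32+t) = t(t+8), so t² = 8×32 = 256.
t* = √256 = 16 min.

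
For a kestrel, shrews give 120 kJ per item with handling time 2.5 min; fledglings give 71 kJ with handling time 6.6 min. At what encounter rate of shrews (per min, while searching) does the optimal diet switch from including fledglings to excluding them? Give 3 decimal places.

Drop fledglings once their profitability E₂/h₂ falls below the rate achievable on shrews alone: E₂/h₂ = λE₁/(1 + λh₁).
Solve for λ: λE₁h₂ = E₂(1 + λh₁) → λ(E₁h₂ − E₂h₁) = E₂ → λ = E₂/(E₁h₂ − E₂h₁).
λ = 71/(120×6.6 − 71×2.5) = 71/614.5 = 0.1155 per min.

0.116 per min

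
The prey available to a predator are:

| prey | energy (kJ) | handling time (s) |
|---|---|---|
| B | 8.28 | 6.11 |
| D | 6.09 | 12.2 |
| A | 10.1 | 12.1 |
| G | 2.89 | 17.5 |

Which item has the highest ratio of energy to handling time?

In descending order of E/h:
B: 8.28/6.11 = 1.36 kJ/s
A: 10.1/12.1 = 0.835 kJ/s
D: 6.09/12.2 = 0.499 kJ/s
G: 2.89/17.5 = 0.165 kJ/s

B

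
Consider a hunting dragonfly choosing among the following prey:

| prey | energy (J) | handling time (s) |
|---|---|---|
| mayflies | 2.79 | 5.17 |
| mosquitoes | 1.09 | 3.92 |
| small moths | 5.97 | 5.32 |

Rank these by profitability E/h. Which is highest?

Profitability E/h (J/s): mayflies = 2.79/5.17 = 0.54, mosquitoes = 1.09/3.92 = 0.278, small moths = 5.97/5.32 = 1.12.
Ranked: small moths > mayflies > mosquitoes.

small moths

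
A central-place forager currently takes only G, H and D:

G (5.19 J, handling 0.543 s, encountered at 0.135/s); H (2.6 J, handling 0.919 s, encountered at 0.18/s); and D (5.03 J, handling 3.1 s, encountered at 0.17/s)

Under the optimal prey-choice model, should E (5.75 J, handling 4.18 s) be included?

Intake rate on the current diet: R = (0.135×5.19 + 0.18×2.6 + 0.17×5.03) / (1 + 0.135×0.543 + 0.18×0.919 + 0.17×3.1) = 2.024/1.766 = 1.146 J/s.
E: E/h = 5.75/4.18 = 1.376 J/s.
Since 1.376 > R, including E increases the long-run rate.

Yes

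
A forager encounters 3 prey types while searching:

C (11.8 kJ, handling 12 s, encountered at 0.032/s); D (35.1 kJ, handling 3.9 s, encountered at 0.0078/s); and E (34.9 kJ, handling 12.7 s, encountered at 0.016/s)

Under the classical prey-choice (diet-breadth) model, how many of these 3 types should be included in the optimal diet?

3

E/h in descending order: D 9, E 2.75, C 0.983 kJ/s. The optimal diet is the largest prefix of this list for which every included type satisfies E_i/h_i > R on the types above it.
Rate on top 1: 0.2657. E: 2.75 > 0.2657 → include.
Rate on top 2: 0.6746. C: 0.983 > 0.6746 → include.
Optimal diet: D, E, C — 3 of 3 types.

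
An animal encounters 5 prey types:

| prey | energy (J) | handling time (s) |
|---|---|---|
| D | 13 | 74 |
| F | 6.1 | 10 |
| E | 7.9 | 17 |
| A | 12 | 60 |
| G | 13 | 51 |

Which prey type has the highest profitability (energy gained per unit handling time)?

Profitability E/h (J/s): D = 13/74 = 0.176, F = 6.1/10 = 0.61, E = 7.9/17 = 0.465, A = 12/60 = 0.2, G = 13/51 = 0.255.
Ranked: F > E > G > A > D.

F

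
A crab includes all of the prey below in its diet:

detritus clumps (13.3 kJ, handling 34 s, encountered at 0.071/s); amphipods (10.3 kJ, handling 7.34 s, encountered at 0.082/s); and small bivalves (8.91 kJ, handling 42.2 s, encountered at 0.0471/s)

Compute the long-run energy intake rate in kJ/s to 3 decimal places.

0.368 kJ/s

R = Σλ_iE_i / (1 + Σλ_ih_i)
Numerator: 0.071×13.3 + 0.082×10.3 + 0.0471×8.91 = 2.209
Denominator: 1 + 0.071×34 + 0.082×7.34 + 0.0471×42.2 = 6.003
R = 2.209/6.003 = 0.3679 kJ/s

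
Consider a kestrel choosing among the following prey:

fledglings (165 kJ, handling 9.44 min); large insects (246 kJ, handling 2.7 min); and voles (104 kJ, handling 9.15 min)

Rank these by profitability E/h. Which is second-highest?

In descending order of E/h:
large insects: 246/2.7 = 91.1 kJ/min
fledglings: 165/9.44 = 17.5 kJ/min
voles: 104/9.15 = 11.4 kJ/min

fledglings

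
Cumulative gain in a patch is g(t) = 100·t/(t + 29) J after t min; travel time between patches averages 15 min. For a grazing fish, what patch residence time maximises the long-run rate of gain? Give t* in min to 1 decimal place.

20.9 min

Maximise g(t)/(T+t): set derivative to zero → g'(t)(T+t) = g(t).
g'(t) = 100·29/(t + 29)². Setting 100·29/(t+29)² = 100t/[(t+29)(15+t)] gives 29(15+t) = t(t+29), so t² = 29×15 = 435.
t* = √435 = 20.86 min.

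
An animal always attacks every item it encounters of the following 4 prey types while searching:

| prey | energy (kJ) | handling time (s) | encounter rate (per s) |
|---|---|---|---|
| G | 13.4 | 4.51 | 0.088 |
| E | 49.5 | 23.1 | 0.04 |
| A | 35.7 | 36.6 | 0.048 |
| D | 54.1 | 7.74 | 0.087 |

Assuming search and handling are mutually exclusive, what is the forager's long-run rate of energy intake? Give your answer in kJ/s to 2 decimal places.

2.02 kJ/s

R = Σλ_iE_i / (1 + Σλ_ih_i)
Numerator: 0.088×13.4 + 0.04×49.5 + 0.048×35.7 + 0.087×54.1 = 9.579
Denominator: 1 + 0.088×4.51 + 0.04×23.1 + 0.048×36.6 + 0.087×7.74 = 4.751
R = 9.579/4.751 = 2.016 kJ/s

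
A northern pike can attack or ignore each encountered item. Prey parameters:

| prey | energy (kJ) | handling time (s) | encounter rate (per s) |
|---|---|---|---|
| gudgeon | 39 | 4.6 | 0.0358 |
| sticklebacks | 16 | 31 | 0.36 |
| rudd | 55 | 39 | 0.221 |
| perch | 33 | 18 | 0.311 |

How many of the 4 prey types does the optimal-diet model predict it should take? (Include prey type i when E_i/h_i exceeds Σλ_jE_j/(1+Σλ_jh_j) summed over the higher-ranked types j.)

2

Profitabilities (E/h, kJ/s): gudgeon 8.48, perch 1.83, rudd 1.41, sticklebacks 0.516. Add prey in this order while the next type's profitability exceeds the intake rate on those already taken.
Rate on top 1: 1.199. perch: 1.83 > 1.199 → include.
Rate on top 2: 1.724. rudd: 1.41 < 1.724 → exclude; stop.
Optimal diet: gudgeon, perch — 2 of 4 types.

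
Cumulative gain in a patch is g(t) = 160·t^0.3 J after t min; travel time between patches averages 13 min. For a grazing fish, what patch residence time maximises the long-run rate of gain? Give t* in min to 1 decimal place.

Optimal t* satisfies g'(t*) = g(t*)/(T + t*).
g'(t) = 0.3·160·t^-0.7. Setting 0.3·160·t^-0.7 = 160·t^0.3/(13+t) gives 0.3(13+t) = t, so 0.70·t = 0.3×13.
t* = 0.3×13/0.70 = 5.571 min.

5.6 min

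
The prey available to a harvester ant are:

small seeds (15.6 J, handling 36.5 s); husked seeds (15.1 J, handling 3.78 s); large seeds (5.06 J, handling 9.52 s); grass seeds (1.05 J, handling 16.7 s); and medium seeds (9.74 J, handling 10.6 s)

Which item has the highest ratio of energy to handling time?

husked seeds

Profitability E/h (J/s): small seeds = 15.6/36.5 = 0.427, husked seeds = 15.1/3.78 = 3.99, large seeds = 5.06/9.52 = 0.532, grass seeds = 1.05/16.7 = 0.0629, medium seeds = 9.74/10.6 = 0.919.
Ranked: husked seeds > medium seeds > large seeds > small seeds > grass seeds.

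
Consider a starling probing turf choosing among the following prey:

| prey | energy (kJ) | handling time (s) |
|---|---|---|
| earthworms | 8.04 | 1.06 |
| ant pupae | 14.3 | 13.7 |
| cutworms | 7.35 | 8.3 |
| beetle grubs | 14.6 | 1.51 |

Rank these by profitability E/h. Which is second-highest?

earthworms

Profitability E/h (kJ/s): earthworms = 8.04/1.06 = 7.58, ant pupae = 14.3/13.7 = 1.04, cutworms = 7.35/8.3 = 0.886, beetle grubs = 14.6/1.51 = 9.67.
Ranked: beetle grubs > earthworms > ant pupae > cutworms.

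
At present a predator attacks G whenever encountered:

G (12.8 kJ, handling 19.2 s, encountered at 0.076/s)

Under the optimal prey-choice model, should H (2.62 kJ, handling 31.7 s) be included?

Intake rate on the current diet: R = (0.076×12.8) / (1 + 0.076×19.2) = 0.9728/2.459 = 0.3956 kJ/s.
H: E/h = 2.62/31.7 = 0.08265 kJ/s.
Since 0.08265 < R, time spent handling H is better spent searching.

No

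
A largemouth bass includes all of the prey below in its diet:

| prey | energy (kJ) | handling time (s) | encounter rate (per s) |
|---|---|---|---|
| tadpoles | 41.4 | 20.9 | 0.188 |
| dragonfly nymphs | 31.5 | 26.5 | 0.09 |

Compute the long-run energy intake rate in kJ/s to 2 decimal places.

1.45 kJ/s

Energy encountered per unit search time: 0.188×41.4 + 0.09×31.5 = 10.62 kJ/s.
Handling time per unit search time: 0.188×20.9 + 0.09×26.5 = 6.314.
Rate = 10.62/(1 + 6.314) = 1.452 kJ/s.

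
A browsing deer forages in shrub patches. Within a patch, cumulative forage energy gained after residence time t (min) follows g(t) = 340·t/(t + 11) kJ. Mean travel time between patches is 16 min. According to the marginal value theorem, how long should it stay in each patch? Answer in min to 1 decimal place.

13.3 min

Maximise g(t)/(T+t): set derivative to zero → g'(t)(T+t) = g(t).
g'(t) = 340·11/(t + 11)². Setting 340·11/(t+11)² = 340t/[(t+11)(16+t)] gives 11(16+t) = t(t+11), so t² = 11×16 = 176.
t* = √176 = 13.27 min.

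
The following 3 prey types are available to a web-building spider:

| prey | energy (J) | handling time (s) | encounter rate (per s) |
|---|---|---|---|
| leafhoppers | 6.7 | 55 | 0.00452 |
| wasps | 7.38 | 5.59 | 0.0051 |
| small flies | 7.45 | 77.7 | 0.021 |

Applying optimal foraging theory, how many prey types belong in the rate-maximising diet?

Rank by E/h (J/s): wasps 1.32, leafhoppers 0.122, small flies 0.0959. Include each in turn until the next type's E/h falls below the running intake rate.
Rate on top 1: 0.03659. leafhoppers: 0.122 > 0.03659 → include.
Rate on top 2: 0.05318. small flies: 0.0959 > 0.05318 → include.
Optimal diet: wasps, leafhoppers, small flies — 3 of 3 types.

3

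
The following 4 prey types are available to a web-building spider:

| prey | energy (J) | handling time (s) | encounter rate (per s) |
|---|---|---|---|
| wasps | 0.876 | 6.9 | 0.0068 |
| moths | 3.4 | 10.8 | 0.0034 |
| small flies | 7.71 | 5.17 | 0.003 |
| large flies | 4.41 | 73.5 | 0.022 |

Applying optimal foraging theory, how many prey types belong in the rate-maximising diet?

Profitabilities (E/h, J/s): small flies 1.49, moths 0.315, wasps 0.127, large flies 0.06. Add prey in this order while the next type's profitability exceeds the intake rate on those already taken.
Rate on top 1: 0.02278. moths: 0.315 > 0.02278 → include.
Rate on top 2: 0.03297. wasps: 0.127 > 0.03297 → include.
Rate on top 3: 0.03698. large flies: 0.06 > 0.03698 → include.
Optimal diet: small flies, moths, wasps, large flies — 4 of 4 types.

4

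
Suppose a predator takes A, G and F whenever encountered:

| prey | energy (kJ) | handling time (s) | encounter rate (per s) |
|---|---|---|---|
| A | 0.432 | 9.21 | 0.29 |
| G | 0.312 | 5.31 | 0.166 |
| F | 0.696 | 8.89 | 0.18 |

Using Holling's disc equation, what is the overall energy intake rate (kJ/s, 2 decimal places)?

Energy encountered per unit search time: 0.29×0.432 + 0.166×0.312 + 0.18×0.696 = 0.3024 kJ/s.
Handling time per unit search time: 0.29×9.21 + 0.166×5.31 + 0.18×8.89 = 5.153.
Rate = 0.3024/(1 + 5.153) = 0.04914 kJ/s.

0.05 kJ/s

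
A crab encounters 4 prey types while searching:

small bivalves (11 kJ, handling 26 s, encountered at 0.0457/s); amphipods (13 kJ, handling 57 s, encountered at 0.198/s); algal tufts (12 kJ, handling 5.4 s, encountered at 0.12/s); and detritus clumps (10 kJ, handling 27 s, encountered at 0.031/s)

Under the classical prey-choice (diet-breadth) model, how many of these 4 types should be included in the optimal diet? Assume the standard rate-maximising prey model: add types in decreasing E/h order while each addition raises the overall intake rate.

1

Profitabilities (E/h, kJ/s): algal tufts 2.22, small bivalves 0.423, detritus clumps 0.37, amphipods 0.228. Add prey in this order while the next type's profitability exceeds the intake rate on those already taken.
Rate on top 1: 0.8738. small bivalves: 0.423 < 0.8738 → exclude; stop.
Optimal diet: algal tufts — 1 of 4 types.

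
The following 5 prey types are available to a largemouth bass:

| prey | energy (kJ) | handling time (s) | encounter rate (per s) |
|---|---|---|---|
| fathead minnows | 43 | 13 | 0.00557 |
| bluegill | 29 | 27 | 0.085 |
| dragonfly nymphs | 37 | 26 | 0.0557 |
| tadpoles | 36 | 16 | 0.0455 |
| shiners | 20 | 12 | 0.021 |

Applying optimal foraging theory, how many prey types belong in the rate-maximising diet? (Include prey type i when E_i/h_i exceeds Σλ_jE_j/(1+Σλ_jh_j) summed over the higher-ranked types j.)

4

Rank by E/h (kJ/s): fathead minnows 3.31, tadpoles 2.25, shiners 1.67, dragonfly nymphs 1.42, bluegill 1.07. Include each in turn until the next type's E/h falls below the running intake rate.
Rate on top 1: 0.2233. tadpoles: 2.25 > 0.2233 → include.
Rate on top 2: 1.043. shiners: 1.67 > 1.043 → include.
Rate on top 3: 1.119. dragonfly nymphs: 1.42 > 1.119 → include.
Rate on top 4: 1.245. bluegill: 1.07 < 1.245 → exclude; stop.
Optimal diet: fathead minnows, tadpoles, shiners, dragonfly nymphs — 4 of 5 types.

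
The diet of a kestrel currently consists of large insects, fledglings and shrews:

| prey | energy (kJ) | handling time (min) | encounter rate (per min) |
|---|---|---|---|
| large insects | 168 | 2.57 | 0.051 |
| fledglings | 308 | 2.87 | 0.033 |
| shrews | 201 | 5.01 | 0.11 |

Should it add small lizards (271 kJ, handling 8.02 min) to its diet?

Yes

Intake rate on the current diet: R = (0.051×168 + 0.033×308 + 0.11×201) / (1 + 0.051×2.57 + 0.033×2.87 + 0.11×5.01) = 40.84/1.777 = 22.99 kJ/min.
Profitability of small lizards: 271/8.02 = 33.79 kJ/min.
33.79 > 22.99, so adding small lizards raises the average — include it.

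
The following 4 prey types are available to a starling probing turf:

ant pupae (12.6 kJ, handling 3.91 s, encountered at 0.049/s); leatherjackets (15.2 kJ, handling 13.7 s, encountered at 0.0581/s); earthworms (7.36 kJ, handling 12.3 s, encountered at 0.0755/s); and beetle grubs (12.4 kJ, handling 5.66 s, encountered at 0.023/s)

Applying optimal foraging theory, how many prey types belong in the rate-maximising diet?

Rank by E/h (kJ/s): ant pupae 3.22, beetle grubs 2.19, leatherjackets 1.11, earthworms 0.598. Include each in turn until the next type's E/h falls below the running intake rate.
Rate on top 1: 0.5181. beetle grubs: 2.19 > 0.5181 → include.
Rate on top 2: 0.6829. leatherjackets: 1.11 > 0.6829 → include.
Rate on top 3: 0.8432. earthworms: 0.598 < 0.8432 → exclude; stop.
Optimal diet: ant pupae, beetle grubs, leatherjackets — 3 of 4 types.

3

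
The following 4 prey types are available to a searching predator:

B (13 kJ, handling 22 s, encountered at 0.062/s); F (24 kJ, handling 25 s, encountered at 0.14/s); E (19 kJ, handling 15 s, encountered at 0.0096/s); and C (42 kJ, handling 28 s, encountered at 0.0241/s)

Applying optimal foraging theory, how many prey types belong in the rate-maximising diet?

E/h in descending order: C 1.5, E 1.27, F 0.96, B 0.591 kJ/s. The optimal diet is the largest prefix of this list for which every included type satisfies E_i/h_i > R on the types above it.
Rate on top 1: 0.6044. E: 1.27 > 0.6044 → include.
Rate on top 2: 0.6568. F: 0.96 > 0.6568 → include.
Rate on top 3: 0.8563. B: 0.591 < 0.8563 → exclude; stop.
Optimal diet: C, E, F — 3 of 4 types.

3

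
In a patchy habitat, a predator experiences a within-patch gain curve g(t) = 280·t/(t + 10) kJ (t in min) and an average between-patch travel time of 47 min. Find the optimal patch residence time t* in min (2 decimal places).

By the marginal value theorem, leave when the instantaneous gain rate g'(t) equals the habitat-wide average g(t)/(T + t).
g'(t) = 280·10/(t + 10)². Setting 280·10/(t+10)² = 280t/[(t+10)(47+t)] gives 10(47+t) = t(t+10), so t² = 10×47 = 470.
t* = √470 = 21.68 min.

21.68 min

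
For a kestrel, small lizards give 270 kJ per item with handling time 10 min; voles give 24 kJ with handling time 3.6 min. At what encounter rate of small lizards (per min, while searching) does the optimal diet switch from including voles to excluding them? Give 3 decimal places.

Drop voles once their profitability E₂/h₂ falls below the rate achievable on small lizards alone: E₂/h₂ = λE₁/(1 + λh₁).
Solve for λ: λE₁h₂ = E₂(1 + λh₁) → λ(E₁h₂ − E₂h₁) = E₂ → λ = E₂/(E₁h₂ − E₂h₁).
λ = 24/(270×3.6 − 24×10) = 24/732 = 0.03279 per min.

0.033 per min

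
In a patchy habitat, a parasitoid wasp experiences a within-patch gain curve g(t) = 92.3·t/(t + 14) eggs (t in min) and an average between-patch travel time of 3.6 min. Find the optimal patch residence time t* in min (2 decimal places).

7.10 min

Maximise g(t)/(T+t): set derivative to zero → g'(t)(T+t) = g(t).
g'(t) = 92.3·14/(t + 14)². Setting 92.3·14/(t+14)² = 92.3t/[(t+14)(3.6+t)] gives 14(3.6+t) = t(t+14), so t² = 14×3.6 = 50.4.
t* = √50.4 = 7.099 min.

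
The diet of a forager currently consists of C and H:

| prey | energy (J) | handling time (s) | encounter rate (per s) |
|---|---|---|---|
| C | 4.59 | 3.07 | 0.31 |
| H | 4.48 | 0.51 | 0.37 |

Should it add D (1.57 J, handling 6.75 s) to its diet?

No

On C and H alone, R = ΣλE/(1+Σλh) = 3.081/2.14 = 1.439 J/s.
Profitability of D: 1.57/6.75 = 0.2326 J/s.
Since 0.2326 < R, time spent handling D is better spent searching.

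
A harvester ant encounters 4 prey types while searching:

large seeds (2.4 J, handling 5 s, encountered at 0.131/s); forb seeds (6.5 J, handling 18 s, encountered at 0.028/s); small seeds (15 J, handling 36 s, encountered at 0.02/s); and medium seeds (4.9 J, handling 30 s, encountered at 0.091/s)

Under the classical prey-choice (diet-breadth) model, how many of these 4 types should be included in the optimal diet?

3

Profitabilities (E/h, J/s): large seeds 0.48, small seeds 0.417, forb seeds 0.361, medium seeds 0.163. Add prey in this order while the next type's profitability exceeds the intake rate on those already taken.
Rate on top 1: 0.19. small seeds: 0.417 > 0.19 → include.
Rate on top 2: 0.2587. forb seeds: 0.361 > 0.2587 → include.
Rate on top 3: 0.2766. medium seeds: 0.163 < 0.2766 → exclude; stop.
Optimal diet: large seeds, small seeds, forb seeds — 3 of 4 types.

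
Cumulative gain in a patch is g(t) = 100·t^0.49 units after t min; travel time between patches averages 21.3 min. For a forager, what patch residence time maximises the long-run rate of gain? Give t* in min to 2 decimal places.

20.46 min

By the marginal value theorem, leave when the instantaneous gain rate g'(t) equals the habitat-wide average g(t)/(T + t).
g'(t) = 0.49·100·t^-0.51. Setting 0.49·100·t^-0.51 = 100·t^0.49/(21.3+t) gives 0.49(21.3+t) = t, so 0.51·t = 0.49×21.3.
t* = 0.49×21.3/0.51 = 20.46 min.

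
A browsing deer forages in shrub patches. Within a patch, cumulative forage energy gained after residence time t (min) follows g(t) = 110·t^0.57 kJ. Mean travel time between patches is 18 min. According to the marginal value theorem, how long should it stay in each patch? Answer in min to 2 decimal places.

By the marginal value theorem, leave when the instantaneous gain rate g'(t) equals the habitat-wide average g(t)/(T + t).
g'(t) = 0.57·110·t^-0.43. Setting 0.57·110·t^-0.43 = 110·t^0.57/(18+t) gives 0.57(18+t) = t, so 0.43·t = 0.57×18.
t* = 0.57×18/0.43 = 23.86 min.

23.86 min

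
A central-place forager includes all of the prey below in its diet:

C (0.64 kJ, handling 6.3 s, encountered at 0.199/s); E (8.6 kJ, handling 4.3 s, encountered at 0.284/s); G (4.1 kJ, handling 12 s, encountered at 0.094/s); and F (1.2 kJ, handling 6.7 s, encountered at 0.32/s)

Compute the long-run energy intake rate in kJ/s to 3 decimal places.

Energy encountered per unit search time: 0.199×0.64 + 0.284×8.6 + 0.094×4.1 + 0.32×1.2 = 3.339 kJ/s.
Handling time per unit search time: 0.199×6.3 + 0.284×4.3 + 0.094×12 + 0.32×6.7 = 5.747.
Rate = 3.339/(1 + 5.747) = 0.4949 kJ/s.

0.495 kJ/s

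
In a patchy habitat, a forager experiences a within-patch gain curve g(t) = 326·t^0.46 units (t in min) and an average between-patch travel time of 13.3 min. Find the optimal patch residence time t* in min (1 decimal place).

11.3 min

By the marginal value theorem, leave when the instantaneous gain rate g'(t) equals the habitat-wide average g(t)/(T + t).
g'(t) = 0.46·326·t^-0.54. Setting 0.46·326·t^-0.54 = 326·t^0.46/(13.3+t) gives 0.46(13.3+t) = t, so 0.54·t = 0.46×13.3.
t* = 0.46×13.3/0.54 = 11.33 min.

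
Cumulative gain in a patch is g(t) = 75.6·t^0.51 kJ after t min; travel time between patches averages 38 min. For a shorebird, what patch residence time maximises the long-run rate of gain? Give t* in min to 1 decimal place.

39.6 min

Maximise g(t)/(T+t): set derivative to zero → g'(t)(T+t) = g(t).
g'(t) = 0.51·75.6·t^-0.49. Setting 0.51·75.6·t^-0.49 = 75.6·t^0.51/(38+t) gives 0.51(38+t) = t, so 0.49·t = 0.51×38.
t* = 0.51×38/0.49 = 39.55 min.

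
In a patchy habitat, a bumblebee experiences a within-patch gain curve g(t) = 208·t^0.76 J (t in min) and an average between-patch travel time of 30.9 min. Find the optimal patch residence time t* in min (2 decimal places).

Maximise g(t)/(T+t): set derivative to zero → g'(t)(T+t) = g(t).
g'(t) = 0.76·208·t^-0.24. Setting 0.76·208·t^-0.24 = 208·t^0.76/(30.9+t) gives 0.76(30.9+t) = t, so 0.24·t = 0.76×30.9.
t* = 0.76×30.9/0.24 = 97.85 min.

97.85 min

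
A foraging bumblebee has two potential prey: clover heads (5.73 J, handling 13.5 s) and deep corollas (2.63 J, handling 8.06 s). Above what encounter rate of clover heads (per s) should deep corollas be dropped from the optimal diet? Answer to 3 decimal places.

Drop deep corollas once their profitability E₂/h₂ falls below the rate achievable on clover heads alone: E₂/h₂ = λE₁/(1 + λh₁).
Solve for λ: λE₁h₂ = E₂(1 + λh₁) → λ(E₁h₂ − E₂h₁) = E₂ → λ = E₂/(E₁h₂ − E₂h₁).
λ = 2.63/(5.73×8.06 − 2.63×13.5) = 2.63/10.68 = 0.2463 per s.

0.246 per s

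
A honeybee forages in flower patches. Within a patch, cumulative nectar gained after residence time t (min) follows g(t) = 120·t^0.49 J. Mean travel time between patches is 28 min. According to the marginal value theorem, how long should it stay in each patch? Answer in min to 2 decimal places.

26.90 min

Optimal t* satisfies g'(t*) = g(t*)/(T + t*).
g'(t) = 0.49·120·t^-0.51. Setting 0.49·120·t^-0.51 = 120·t^0.49/(28+t) gives 0.49(28+t) = t, so 0.51·t = 0.49×28.
t* = 0.49×28/0.51 = 26.9 min.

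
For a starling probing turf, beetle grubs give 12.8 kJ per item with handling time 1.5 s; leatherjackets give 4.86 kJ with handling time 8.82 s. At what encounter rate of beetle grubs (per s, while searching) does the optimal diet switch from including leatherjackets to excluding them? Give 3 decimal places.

0.046 per s

At the threshold, the rate on beetle grubs alone equals the profitability of leatherjackets: λ·12.8/(1 + λ·1.5) = 4.86/8.82 = 0.551.
Rearranging, λ(12.8 − 0.551×1.5) = 0.551, so λ = 0.551/11.97 = 0.04602 per s.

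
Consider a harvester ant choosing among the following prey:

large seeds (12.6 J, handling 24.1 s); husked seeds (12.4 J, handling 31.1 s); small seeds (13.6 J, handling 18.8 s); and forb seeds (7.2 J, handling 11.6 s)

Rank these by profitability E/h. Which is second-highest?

Profitability E/h (J/s): large seeds = 12.6/24.1 = 0.523, husked seeds = 12.4/31.1 = 0.399, small seeds = 13.6/18.8 = 0.723, forb seeds = 7.2/11.6 = 0.621.
Ranked: small seeds > forb seeds > large seeds > husked seeds.

forb seeds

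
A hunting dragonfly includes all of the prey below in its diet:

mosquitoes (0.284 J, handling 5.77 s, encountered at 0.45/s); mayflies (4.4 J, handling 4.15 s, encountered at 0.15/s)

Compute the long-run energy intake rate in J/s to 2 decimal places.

Energy encountered per unit search time: 0.45×0.284 + 0.15×4.4 = 0.7878 J/s.
Handling time per unit search time: 0.45×5.77 + 0.15×4.15 = 3.219.
Rate = 0.7878/(1 + 3.219) = 0.1867 J/s.

0.19 J/s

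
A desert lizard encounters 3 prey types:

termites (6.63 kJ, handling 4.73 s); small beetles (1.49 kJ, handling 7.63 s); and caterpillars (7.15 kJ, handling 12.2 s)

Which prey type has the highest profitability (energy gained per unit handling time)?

Profitability E/h (kJ/s): termites = 6.63/4.73 = 1.4, small beetles = 1.49/7.63 = 0.195, caterpillars = 7.15/12.2 = 0.586.
Ranked: termites > caterpillars > small beetles.

termites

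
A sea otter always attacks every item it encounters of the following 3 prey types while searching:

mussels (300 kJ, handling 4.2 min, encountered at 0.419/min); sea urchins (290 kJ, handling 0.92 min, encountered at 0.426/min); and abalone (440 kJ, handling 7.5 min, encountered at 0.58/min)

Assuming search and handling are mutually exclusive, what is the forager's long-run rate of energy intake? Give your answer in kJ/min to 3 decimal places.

67.243 kJ/min

R = (0.419×300 + 0.426×290 + 0.58×440) / (1 + 0.419×4.2 + 0.426×0.92 + 0.58×7.5) = 504.4/7.502 = 67.24 kJ/min.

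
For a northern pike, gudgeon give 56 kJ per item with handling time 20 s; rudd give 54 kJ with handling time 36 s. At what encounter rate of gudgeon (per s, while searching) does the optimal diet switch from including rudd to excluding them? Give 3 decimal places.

The zero-one rule: include rudd iff E₂/h₂ > λE₁/(1+λh₁). Equality gives the switch point.
λE₁h₂ = E₂ + λE₂h₁ ⇒ λ = E₂/(E₁h₂ − E₂h₁) = 54/(2016 − 1080) = 0.05769 per s.

0.058 per s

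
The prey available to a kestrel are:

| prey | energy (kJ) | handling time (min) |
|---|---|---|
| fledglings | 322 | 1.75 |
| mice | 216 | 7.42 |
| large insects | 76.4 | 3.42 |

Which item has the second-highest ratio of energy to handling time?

Profitability E/h (kJ/min): fledglings = 322/1.75 = 184, mice = 216/7.42 = 29.1, large insects = 76.4/3.42 = 22.3.
Ranked: fledglings > mice > large insects.

mice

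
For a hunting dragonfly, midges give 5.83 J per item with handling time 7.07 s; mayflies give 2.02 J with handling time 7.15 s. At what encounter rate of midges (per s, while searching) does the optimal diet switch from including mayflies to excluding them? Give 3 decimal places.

The zero-one rule: include mayflies iff E₂/h₂ > λE₁/(1+λh₁). Equality gives the switch point.
λE₁h₂ = E₂ + λE₂h₁ ⇒ λ = E₂/(E₁h₂ − E₂h₁) = 2.02/(41.68 − 14.28) = 0.07371 per s.

0.074 per s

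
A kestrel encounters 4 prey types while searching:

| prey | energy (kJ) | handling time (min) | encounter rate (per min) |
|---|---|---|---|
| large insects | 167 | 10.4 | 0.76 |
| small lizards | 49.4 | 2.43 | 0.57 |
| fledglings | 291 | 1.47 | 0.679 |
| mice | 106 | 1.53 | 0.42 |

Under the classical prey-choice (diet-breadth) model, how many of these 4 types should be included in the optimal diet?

Rank by E/h (kJ/min): fledglings 198, mice 69.3, small lizards 20.3, large insects 16.1. Include each in turn until the next type's E/h falls below the running intake rate.
Rate on top 1: 98.89. mice: 69.3 < 98.89 → exclude; stop.
Optimal diet: fledglings — 1 of 4 types.

1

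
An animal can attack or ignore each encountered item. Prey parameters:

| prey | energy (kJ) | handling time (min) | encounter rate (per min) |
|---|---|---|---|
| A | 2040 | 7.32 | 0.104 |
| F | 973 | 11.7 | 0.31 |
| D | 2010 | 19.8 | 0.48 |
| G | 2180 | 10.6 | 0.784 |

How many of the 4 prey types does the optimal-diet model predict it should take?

2

Profitabilities (E/h, kJ/min): A 279, G 206, D 102, F 83.2. Add prey in this order while the next type's profitability exceeds the intake rate on those already taken.
Rate on top 1: 120.5. G: 206 > 120.5 → include.
Rate on top 2: 190.8. D: 102 < 190.8 → exclude; stop.
Optimal diet: A, G — 2 of 4 types.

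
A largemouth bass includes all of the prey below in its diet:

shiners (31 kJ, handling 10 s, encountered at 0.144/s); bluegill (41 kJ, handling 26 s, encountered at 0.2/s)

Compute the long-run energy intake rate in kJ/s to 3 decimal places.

R = (0.144×31 + 0.2×41) / (1 + 0.144×10 + 0.2×26) = 12.66/7.64 = 1.658 kJ/s.

1.658 kJ/s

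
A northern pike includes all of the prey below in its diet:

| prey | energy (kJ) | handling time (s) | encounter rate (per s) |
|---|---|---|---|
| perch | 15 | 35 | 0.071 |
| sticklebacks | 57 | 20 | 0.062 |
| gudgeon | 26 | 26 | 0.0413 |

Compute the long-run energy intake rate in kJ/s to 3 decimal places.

0.978 kJ/s

Energy encountered per unit search time: 0.071×15 + 0.062×57 + 0.0413×26 = 5.673 kJ/s.
Handling time per unit search time: 0.071×35 + 0.062×20 + 0.0413×26 = 4.799.
Rate = 5.673/(1 + 4.799) = 0.9783 kJ/s.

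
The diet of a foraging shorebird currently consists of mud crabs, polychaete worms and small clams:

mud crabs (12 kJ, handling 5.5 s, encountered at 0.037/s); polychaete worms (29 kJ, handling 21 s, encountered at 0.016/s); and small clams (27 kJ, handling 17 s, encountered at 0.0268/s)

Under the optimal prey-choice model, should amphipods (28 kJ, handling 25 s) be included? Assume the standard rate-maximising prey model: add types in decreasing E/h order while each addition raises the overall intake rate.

Yes

Intake rate on the current diet: R = (0.037×12 + 0.016×29 + 0.0268×27) / (1 + 0.037×5.5 + 0.016×21 + 0.0268×17) = 1.632/1.995 = 0.8178 kJ/s.
amphipods: E/h = 28/25 = 1.12 kJ/s.
Since 1.12 > R, including amphipods increases the long-run rate.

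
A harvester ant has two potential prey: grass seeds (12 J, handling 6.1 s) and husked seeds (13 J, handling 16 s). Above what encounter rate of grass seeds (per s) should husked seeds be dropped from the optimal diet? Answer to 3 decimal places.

0.115 per s

The zero-one rule: include husked seeds iff E₂/h₂ > λE₁/(1+λh₁). Equality gives the switch point.
λE₁h₂ = E₂ + λE₂h₁ ⇒ λ = E₂/(E₁h₂ − E₂h₁) = 13/(192 − 79.3) = 0.1154 per s.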